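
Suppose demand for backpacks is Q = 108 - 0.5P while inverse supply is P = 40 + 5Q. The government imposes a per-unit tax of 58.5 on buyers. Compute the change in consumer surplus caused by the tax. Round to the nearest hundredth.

Rewriting demand in inverse form: P = 216 - 2Q.
Pre-tax equilibrium: 216 - 2Q = 40 + 5Q gives Q* = 25.1429, P* = 165.7143.
With the tax, buyers' net willingness to pay falls by 58.5: (216 - 58.5) - 2Q = 40 + 5Q, so Q_t = 16.7857. Buyers pay P_b = 182.4286; sellers receive P_s = P_b - 58.5 = 123.9286.
Consumers lose the trapezoid between P* and P_b out to Q_t plus the triangle from Q_t to Q*: change in CS = 281.7602 - 632.1633 = -350.4031.

-350.40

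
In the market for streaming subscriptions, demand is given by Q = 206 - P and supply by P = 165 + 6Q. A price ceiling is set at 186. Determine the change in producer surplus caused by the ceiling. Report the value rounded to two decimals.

Rewriting demand in inverse form: P = 206 - Q.
Free-market equilibrium: 206 - Q = 165 + 6Q gives Q* = 5.8571, P* = 200.1429.
At P = 186, sellers supply (186 - 165)/6 = 3.5 while buyers want more, so the quantity traded is 3.5 at price 186.
PS goes from (1/2)(5.8571)(35.1429) = 102.9184 to 36.75 (computed as (186 - 165)(3.5) - (1/2)(6)(3.5)^2), a change of -66.1684.

-66.17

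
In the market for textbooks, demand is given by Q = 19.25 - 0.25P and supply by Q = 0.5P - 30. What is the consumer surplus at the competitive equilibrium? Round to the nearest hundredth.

Rewriting demand in inverse form: P = 77 - 4Q.
Rewriting supply in inverse form: P = 60 + 2Q.
Setting demand equal to supply, 17 = 6Q, so Q* = 2.8333 and P* = 65.6667.
Consumer surplus is the triangle under demand above P*: (1/2)(2.8333)(77 - 65.6667) = (1/2)(2.8333)(11.3333) = 16.0556.

16.06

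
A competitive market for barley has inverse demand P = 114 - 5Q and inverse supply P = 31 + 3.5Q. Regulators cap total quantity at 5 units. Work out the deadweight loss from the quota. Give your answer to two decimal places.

Without the quota, 114 - 5Q = 31 + 3.5Q gives Q* = 9.7647.
At Q = 5 the demand price is 114 - 5(5) = 89 and the supply price is 31 + 3.5(5) = 48.5.
Deadweight loss is the triangle between the curves from 5 to 9.7647: (1/2)(89 - 48.5)(9.7647 - 5) = 96.4853.

96.49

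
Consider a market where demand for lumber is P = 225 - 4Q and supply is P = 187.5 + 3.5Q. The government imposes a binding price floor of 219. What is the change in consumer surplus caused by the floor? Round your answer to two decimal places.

Without the control, 225 - 4Q = 187.5 + 3.5Q so Q* = 5 and P* = 205.
At the floor price 219, quantity demanded is (225 - 219)/4 = 1.5; demand is the short side, so Q = 1.5 trades at P = 219.
CS goes from (1/2)(5)(20) = 50 to 4.5 (computed as (225 - 219)(1.5) - (1/2)(4)(1.5)^2), a change of -45.5.

-45.50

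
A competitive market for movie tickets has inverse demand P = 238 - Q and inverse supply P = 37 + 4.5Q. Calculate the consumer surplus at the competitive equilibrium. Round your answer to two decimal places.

Set 238 - Q = 37 + 4.5Q, which gives 201 = 5.5Q, so Q* = 36.5455 and P* = 238 - (36.5455) = 201.4545.
The demand choke price is 238, so CS = (1/2)(Q*)(238 - P*) = (1/2)(36.5455)(36.5455) = 667.7851.

667.79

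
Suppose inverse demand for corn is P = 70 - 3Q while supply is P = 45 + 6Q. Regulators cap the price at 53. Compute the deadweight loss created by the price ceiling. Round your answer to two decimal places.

Without the control, 70 - 3Q = 45 + 6Q so Q* = 2.7778 and P* = 61.6667.
At the ceiling price 53, quantity supplied is (53 - 45)/6 = 1.3333; supply is the short side, so Q = 1.3333 trades at P = 53.
The lost-trades triangle has base Q* - 1.3333 = 1.4444 and height equal to the gap between the curves at Q = 1.3333, which is 66 - 53 = 13. DWL = (1/2)(1.4444)(13) = 9.3889.

9.39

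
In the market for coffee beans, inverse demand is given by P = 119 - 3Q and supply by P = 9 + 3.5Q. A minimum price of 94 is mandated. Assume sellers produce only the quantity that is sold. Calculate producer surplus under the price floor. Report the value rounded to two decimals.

Free-market equilibrium: 119 - 3Q = 9 + 3.5Q gives Q* = 16.9231, P* = 68.2308.
At the floor price 94, quantity demanded is (119 - 94)/3 = 8.3333; demand is the short side, so Q = 8.3333 trades at P = 94.
The supply price at Q = 8.3333 is 38.1667. PS is the trapezoid between 94 and supply over [0, 8.3333]: (1/2)[(94 - 9) + (94 - 38.1667)](8.3333) = 586.8056.

586.81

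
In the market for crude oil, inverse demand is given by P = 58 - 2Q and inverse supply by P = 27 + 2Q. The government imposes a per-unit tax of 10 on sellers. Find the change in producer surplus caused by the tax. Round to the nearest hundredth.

Without the tax, 58 - 2Q = 27 + 2Q so Q* = 7.75 and P* = 42.5.
A tax on sellers shifts supply up by 10: 58 - 2Q = 27 + 2Q + 10, so Q_t = 5.25. Buyers pay P_b = 47.5; sellers receive P_s = P_b - 10 = 37.5.
PS falls from (1/2)(7.75)(15.5) = 60.0625 to (1/2)(5.25)(10.5) = 27.5625, a change of -32.5.

-32.50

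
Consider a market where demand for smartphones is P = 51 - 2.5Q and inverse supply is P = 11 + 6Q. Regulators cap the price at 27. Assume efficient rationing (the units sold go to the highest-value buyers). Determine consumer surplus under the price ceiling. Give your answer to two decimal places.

55.11

Without the control, 51 - 2.5Q = 11 + 6Q so Q* = 4.7059 and P* = 39.2353.
At the ceiling price 27, quantity supplied is (27 - 11)/6 = 2.6667; supply is the short side, so Q = 2.6667 trades at P = 27.
The demand price at Q = 2.6667 is 44.3333. CS is the trapezoid between demand and 27 over [0, 2.6667]: (1/2)[(51 - 27) + (44.3333 - 27)](2.6667) = 55.1111.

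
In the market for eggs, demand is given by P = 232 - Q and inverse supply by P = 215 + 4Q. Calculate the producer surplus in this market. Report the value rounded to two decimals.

23.12

Set 232 - Q = 215 + 4Q, which gives 17 = 5Q, so Q* = 3.4 and P* = 232 - (3.4) = 228.6.
PS is the area between P* and the supply curve from 0 to Q*: (1/2)(3.4)(13.6) = 23.12.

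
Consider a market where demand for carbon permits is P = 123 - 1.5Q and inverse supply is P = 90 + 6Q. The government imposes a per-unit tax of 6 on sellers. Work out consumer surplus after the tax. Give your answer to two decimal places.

Without the tax, 123 - 1.5Q = 90 + 6Q so Q* = 4.4 and P* = 116.4.
With the tax, sellers need 6 more per unit: 123 - 1.5Q = 90 + 6Q + 6, so Q_t = 3.6. Buyers pay P_b = 117.6; sellers receive P_s = P_b - 6 = 111.6.
CS = (1/2)(Q_t)(123 - P_b) = (1/2)(3.6)(5.4) = 9.72.

9.72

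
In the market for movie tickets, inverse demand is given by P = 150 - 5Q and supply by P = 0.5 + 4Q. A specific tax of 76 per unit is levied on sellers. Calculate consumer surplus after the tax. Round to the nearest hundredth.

Without the tax, 150 - 5Q = 0.5 + 4Q so Q* = 16.6111 and P* = 66.9444.
A tax on sellers shifts supply up by 76: 150 - 5Q = 0.5 + 4Q + 76, so Q_t = 8.1667. Buyers pay P_b = 109.1667; sellers receive P_s = P_b - 76 = 33.1667.
Consumer surplus is the triangle under demand above P_b: (1/2)(8.1667)(150 - 109.1667) = 166.7361.

166.74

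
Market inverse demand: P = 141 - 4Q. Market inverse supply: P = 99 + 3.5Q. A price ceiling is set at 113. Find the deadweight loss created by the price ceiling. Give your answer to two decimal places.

Without the control, 141 - 4Q = 99 + 3.5Q so Q* = 5.6 and P* = 118.6.
At the ceiling price 113, quantity supplied is (113 - 99)/3.5 = 4; supply is the short side, so Q = 4 trades at P = 113.
At Q = 4 the demand price is 125 and the supply price is 113. Deadweight loss is the triangle between the curves from 4 to 5.6: (1/2)(125 - 113)(5.6 - 4) = 9.6.

9.60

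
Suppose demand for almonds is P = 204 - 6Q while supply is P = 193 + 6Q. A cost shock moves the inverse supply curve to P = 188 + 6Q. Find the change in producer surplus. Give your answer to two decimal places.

2.81

Initial equilibrium: Q_0 = 0.9167, P_0 = 198.5; CS_0 = (1/2)(0.9167)(5.5) = 2.5208, PS_0 = (1/2)(0.9167)(5.5) = 2.5208.
New equilibrium: 204 - 6Q = 188 + 6Q gives Q_1 = 1.3333, P_1 = 196; CS_1 = 5.3333, PS_1 = 5.3333.
Change in producer surplus = 5.3333 - 2.5208 = 2.8125.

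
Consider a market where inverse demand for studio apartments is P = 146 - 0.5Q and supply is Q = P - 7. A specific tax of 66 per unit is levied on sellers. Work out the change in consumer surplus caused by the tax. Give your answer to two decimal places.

-1554.67

Rewriting supply in inverse form: P = 7 + Q.
Pre-tax equilibrium: 146 - 0.5Q = 7 + Q gives Q* = 92.6667, P* = 99.6667.
With the tax, sellers need 66 more per unit: 146 - 0.5Q = 7 + Q + 66, so Q_t = 48.6667. Buyers pay P_b = 121.6667; sellers receive P_s = P_b - 66 = 55.6667.
Consumers lose the trapezoid between P* and P_b out to Q_t plus the triangle from Q_t to Q*: change in CS = 592.1111 - 2146.7778 = -1554.6667.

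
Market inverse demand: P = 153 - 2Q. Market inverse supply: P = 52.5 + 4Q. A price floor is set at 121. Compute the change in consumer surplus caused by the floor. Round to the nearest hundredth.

Free-market equilibrium: 153 - 2Q = 52.5 + 4Q gives Q* = 16.75, P* = 119.5.
At the floor price 121, quantity demanded is (153 - 121)/2 = 16; demand is the short side, so Q = 16 trades at P = 121.
CS goes from (1/2)(16.75)(33.5) = 280.5625 to 256 (computed as (153 - 121)(16) - (1/2)(2)(16)^2), a change of -24.5625.

-24.56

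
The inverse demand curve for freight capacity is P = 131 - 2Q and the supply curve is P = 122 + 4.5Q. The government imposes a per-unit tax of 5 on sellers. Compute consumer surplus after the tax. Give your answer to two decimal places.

0.38

Without the tax, 131 - 2Q = 122 + 4.5Q so Q* = 1.3846 and P* = 128.2308.
With the tax, sellers need 5 more per unit: 131 - 2Q = 122 + 4.5Q + 5, so Q_t = 0.6154. Buyers pay P_b = 129.7692; sellers receive P_s = P_b - 5 = 124.7692.
Consumer surplus is the triangle under demand above P_b: (1/2)(0.6154)(131 - 129.7692) = 0.3787.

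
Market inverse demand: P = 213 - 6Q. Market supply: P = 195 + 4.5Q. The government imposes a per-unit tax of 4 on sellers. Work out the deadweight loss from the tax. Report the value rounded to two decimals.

0.76

Pre-tax equilibrium: 213 - 6Q = 195 + 4.5Q gives Q* = 1.7143, P* = 202.7143.
A tax on sellers shifts supply up by 4: 213 - 6Q = 195 + 4.5Q + 4, so Q_t = 1.3333. Buyers pay P_b = 205; sellers receive P_s = P_b - 4 = 201.
Deadweight loss is the triangle between the curves from Q_t to Q*: (1/2)(1.7143 - 1.3333)(4) = 0.7619.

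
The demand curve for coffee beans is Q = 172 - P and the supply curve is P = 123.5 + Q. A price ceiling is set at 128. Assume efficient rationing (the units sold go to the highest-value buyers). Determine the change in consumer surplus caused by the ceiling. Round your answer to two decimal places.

Rewriting demand in inverse form: P = 172 - Q.
Without the control, 172 - Q = 123.5 + Q so Q* = 24.25 and P* = 147.75.
At the ceiling price 128, quantity supplied is (128 - 123.5)/1 = 4.5; supply is the short side, so Q = 4.5 trades at P = 128.
CS goes from (1/2)(24.25)(24.25) = 294.0312 to 187.875 (computed as (172 - 128)(4.5) - (1/2)(1)(4.5)^2), a change of -106.1562.

-106.16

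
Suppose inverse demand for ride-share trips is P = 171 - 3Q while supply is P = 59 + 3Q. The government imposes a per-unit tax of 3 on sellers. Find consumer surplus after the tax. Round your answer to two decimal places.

Without the tax, 171 - 3Q = 59 + 3Q so Q* = 18.6667 and P* = 115.
A tax on sellers shifts supply up by 3: 171 - 3Q = 59 + 3Q + 3, so Q_t = 18.1667. Buyers pay P_b = 116.5; sellers receive P_s = P_b - 3 = 113.5.
CS = (1/2)(Q_t)(171 - P_b) = (1/2)(18.1667)(54.5) = 495.0417.

495.04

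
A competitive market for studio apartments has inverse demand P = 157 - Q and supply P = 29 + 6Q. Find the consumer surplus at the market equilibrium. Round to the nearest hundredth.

167.18

Equilibrium: 157 - Q = 29 + 6Q, so Q* = 18.2857 and P* = 138.7143.
Consumer surplus is the triangle under demand above P*: (1/2)(18.2857)(157 - 138.7143) = (1/2)(18.2857)(18.2857) = 167.1837.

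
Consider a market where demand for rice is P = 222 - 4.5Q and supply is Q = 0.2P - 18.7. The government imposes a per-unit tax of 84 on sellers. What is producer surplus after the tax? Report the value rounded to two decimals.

54.85

Rewriting supply in inverse form: P = 93.5 + 5Q.
Pre-tax equilibrium: 222 - 4.5Q = 93.5 + 5Q gives Q* = 13.5263, P* = 161.1316.
A tax on sellers shifts supply up by 84: 222 - 4.5Q = 93.5 + 5Q + 84, so Q_t = 4.6842. Buyers pay P_b = 200.9211; sellers receive P_s = P_b - 84 = 116.9211.
Producer surplus is the triangle above supply below P_s: (1/2)(4.6842)(116.9211 - 93.5) = 54.8546.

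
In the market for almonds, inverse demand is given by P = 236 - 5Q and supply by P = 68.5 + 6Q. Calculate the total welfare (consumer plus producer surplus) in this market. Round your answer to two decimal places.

1275.28

Setting demand equal to supply, 167.5 = 11Q, so Q* = 15.2273 and P* = 159.8636.
Total surplus is the full triangle between the curves from 0 to Q*: (1/2)(15.2273)(236 - 68.5) = 1275.2841.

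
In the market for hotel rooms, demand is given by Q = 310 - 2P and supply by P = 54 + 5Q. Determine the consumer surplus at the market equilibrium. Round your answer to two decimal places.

84.31

Rewriting demand in inverse form: P = 155 - 0.5Q.
Set 155 - 0.5Q = 54 + 5Q, which gives 101 = 5.5Q, so Q* = 18.3636 and P* = 155 - 0.5(18.3636) = 145.8182.
Consumer surplus is the triangle under demand above P*: (1/2)(18.3636)(155 - 145.8182) = (1/2)(18.3636)(9.1818) = 84.3058.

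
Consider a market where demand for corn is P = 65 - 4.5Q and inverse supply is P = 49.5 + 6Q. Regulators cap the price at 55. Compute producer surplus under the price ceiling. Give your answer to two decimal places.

2.52

Free-market equilibrium: 65 - 4.5Q = 49.5 + 6Q gives Q* = 1.4762, P* = 58.3571.
At the ceiling price 55, quantity supplied is (55 - 49.5)/6 = 0.9167; supply is the short side, so Q = 0.9167 trades at P = 55.
PS is the triangle above supply below 55: (1/2)(0.9167)(55 - 49.5) = 2.5208.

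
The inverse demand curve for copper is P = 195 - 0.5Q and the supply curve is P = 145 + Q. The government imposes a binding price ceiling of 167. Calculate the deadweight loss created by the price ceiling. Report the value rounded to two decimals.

Without the control, 195 - 0.5Q = 145 + Q so Q* = 33.3333 and P* = 178.3333.
At P = 167, sellers supply (167 - 145)/1 = 22 while buyers want more, so the quantity traded is 22 at price 167.
At Q = 22 the demand price is 184 and the supply price is 167. Deadweight loss is the triangle between the curves from 22 to 33.3333: (1/2)(184 - 167)(33.3333 - 22) = 96.3333.

96.33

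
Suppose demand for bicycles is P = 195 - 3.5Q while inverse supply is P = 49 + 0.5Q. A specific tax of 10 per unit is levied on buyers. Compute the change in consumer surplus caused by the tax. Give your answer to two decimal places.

Pre-tax equilibrium: 195 - 3.5Q = 49 + 0.5Q gives Q* = 36.5, P* = 67.25.
A tax on buyers shifts demand down by 10: (195 - 10) - 3.5Q = 49 + 0.5Q, so Q_t = 34. Buyers pay P_b = 76; sellers receive P_s = P_b - 10 = 66.
Consumers lose the trapezoid between P* and P_b out to Q_t plus the triangle from Q_t to Q*: change in CS = 2023 - 2331.4375 = -308.4375.

-308.44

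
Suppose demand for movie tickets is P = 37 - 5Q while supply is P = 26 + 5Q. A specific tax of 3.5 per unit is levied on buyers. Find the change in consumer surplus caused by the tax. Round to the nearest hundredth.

Without the tax, 37 - 5Q = 26 + 5Q so Q* = 1.1 and P* = 31.5.
A tax on buyers shifts demand down by 3.5: (37 - 3.5) - 5Q = 26 + 5Q, so Q_t = 0.75. Buyers pay P_b = 33.25; sellers receive P_s = P_b - 3.5 = 29.75.
CS falls from (1/2)(1.1)(5.5) = 3.025 to (1/2)(0.75)(3.75) = 1.4062, a change of -1.6187.

-1.62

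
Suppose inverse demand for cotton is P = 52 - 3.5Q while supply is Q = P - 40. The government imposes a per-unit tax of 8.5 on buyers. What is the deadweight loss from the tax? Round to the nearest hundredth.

8.03

Rewriting supply in inverse form: P = 40 + Q.
Pre-tax equilibrium: 52 - 3.5Q = 40 + Q gives Q* = 2.6667, P* = 42.6667.
A tax on buyers shifts demand down by 8.5: (52 - 8.5) - 3.5Q = 40 + Q, so Q_t = 0.7778. Buyers pay P_b = 49.2778; sellers receive P_s = P_b - 8.5 = 40.7778.
Deadweight loss is the triangle between the curves from Q_t to Q*: (1/2)(2.6667 - 0.7778)(8.5) = 8.0278.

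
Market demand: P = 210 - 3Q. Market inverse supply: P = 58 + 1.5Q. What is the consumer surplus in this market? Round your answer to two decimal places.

1711.41

Set 210 - 3Q = 58 + 1.5Q, which gives 152 = 4.5Q, so Q* = 33.7778 and P* = 210 - 3(33.7778) = 108.6667.
Consumer surplus is the triangle under demand above P*: (1/2)(33.7778)(210 - 108.6667) = (1/2)(33.7778)(101.3333) = 1711.4074.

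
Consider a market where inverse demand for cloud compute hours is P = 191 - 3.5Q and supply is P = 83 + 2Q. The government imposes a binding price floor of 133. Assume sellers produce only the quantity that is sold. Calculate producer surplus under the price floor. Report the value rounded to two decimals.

553.96

Free-market equilibrium: 191 - 3.5Q = 83 + 2Q gives Q* = 19.6364, P* = 122.2727.
At the floor price 133, quantity demanded is (191 - 133)/3.5 = 16.5714; demand is the short side, so Q = 16.5714 trades at P = 133.
The supply price at Q = 16.5714 is 116.1429. PS is the trapezoid between 133 and supply over [0, 16.5714]: (1/2)[(133 - 83) + (133 - 116.1429)](16.5714) = 553.9592.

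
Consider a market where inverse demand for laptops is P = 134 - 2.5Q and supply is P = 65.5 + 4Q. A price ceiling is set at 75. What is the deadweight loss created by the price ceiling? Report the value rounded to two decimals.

216.59

Free-market equilibrium: 134 - 2.5Q = 65.5 + 4Q gives Q* = 10.5385, P* = 107.6538.
At the ceiling price 75, quantity supplied is (75 - 65.5)/4 = 2.375; supply is the short side, so Q = 2.375 trades at P = 75.
The lost-trades triangle has base Q* - 2.375 = 8.1635 and height equal to the gap between the curves at Q = 2.375, which is 128.0625 - 75 = 53.0625. DWL = (1/2)(8.1635)(53.0625) = 216.5868.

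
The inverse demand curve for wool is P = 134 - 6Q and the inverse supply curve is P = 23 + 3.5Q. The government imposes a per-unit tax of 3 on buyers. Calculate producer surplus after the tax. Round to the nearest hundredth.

226.17

Pre-tax equilibrium: 134 - 6Q = 23 + 3.5Q gives Q* = 11.6842, P* = 63.8947.
With the tax, buyers' net willingness to pay falls by 3: (134 - 3) - 6Q = 23 + 3.5Q, so Q_t = 11.3684. Buyers pay P_b = 65.7895; sellers receive P_s = P_b - 3 = 62.7895.
Producer surplus is the triangle above supply below P_s: (1/2)(11.3684)(62.7895 - 23) = 226.1717.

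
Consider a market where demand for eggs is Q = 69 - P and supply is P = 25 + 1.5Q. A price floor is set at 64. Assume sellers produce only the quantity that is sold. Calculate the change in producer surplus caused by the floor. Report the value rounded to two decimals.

-56.07

Rewriting demand in inverse form: P = 69 - Q.
Free-market equilibrium: 69 - Q = 25 + 1.5Q gives Q* = 17.6, P* = 51.4.
At the floor price 64, quantity demanded is (69 - 64)/1 = 5; demand is the short side, so Q = 5 trades at P = 64.
PS goes from (1/2)(17.6)(26.4) = 232.32 to 176.25 (computed as (64 - 25)(5) - (1/2)(1.5)(5)^2), a change of -56.07.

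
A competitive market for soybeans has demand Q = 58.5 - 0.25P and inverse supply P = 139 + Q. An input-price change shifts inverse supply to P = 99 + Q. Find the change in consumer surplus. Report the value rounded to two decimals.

736.00

Rewriting demand in inverse form: P = 234 - 4Q.
Initial equilibrium: Q_0 = 19, P_0 = 158; CS_0 = (1/2)(19)(76) = 722, PS_0 = (1/2)(19)(19) = 180.5.
New equilibrium: 234 - 4Q = 99 + Q gives Q_1 = 27, P_1 = 126; CS_1 = 1458, PS_1 = 364.5.
Change in consumer surplus = 1458 - 722 = 736.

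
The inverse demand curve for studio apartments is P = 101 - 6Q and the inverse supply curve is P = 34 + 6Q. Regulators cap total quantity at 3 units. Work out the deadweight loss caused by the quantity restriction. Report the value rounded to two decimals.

Unrestricted equilibrium: Q* = (101 - 34)/(6 + 6) = 5.5833.
At Q = 3 the demand price is 101 - 6(3) = 83 and the supply price is 34 + 6(3) = 52.
Deadweight loss is the triangle between the curves from 3 to 5.5833: (1/2)(83 - 52)(5.5833 - 3) = 40.0417.

40.04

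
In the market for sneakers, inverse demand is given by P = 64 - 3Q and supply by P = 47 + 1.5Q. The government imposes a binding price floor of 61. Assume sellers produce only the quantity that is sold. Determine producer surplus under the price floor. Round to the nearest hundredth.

13.25

Free-market equilibrium: 64 - 3Q = 47 + 1.5Q gives Q* = 3.7778, P* = 52.6667.
At the floor price 61, quantity demanded is (64 - 61)/3 = 1; demand is the short side, so Q = 1 trades at P = 61.
The supply price at Q = 1 is 48.5. PS is the trapezoid between 61 and supply over [0, 1]: (1/2)[(61 - 47) + (61 - 48.5)](1) = 13.25.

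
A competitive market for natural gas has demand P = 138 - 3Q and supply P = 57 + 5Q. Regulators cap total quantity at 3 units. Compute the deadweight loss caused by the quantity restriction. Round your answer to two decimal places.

Without the quota, 138 - 3Q = 57 + 5Q gives Q* = 10.125.
At Q = 3 the demand price is 138 - 3(3) = 129 and the supply price is 57 + 5(3) = 72.
DWL = (1/2)(gap between curves at 3) x (Q* - 3) = (1/2)(57)(7.125) = 203.0625.

203.06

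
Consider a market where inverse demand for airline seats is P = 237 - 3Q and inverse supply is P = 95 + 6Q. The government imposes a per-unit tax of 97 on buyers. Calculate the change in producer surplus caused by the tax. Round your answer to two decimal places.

-671.81

Pre-tax equilibrium: 237 - 3Q = 95 + 6Q gives Q* = 15.7778, P* = 189.6667.
With the tax, buyers' net willingness to pay falls by 97: (237 - 97) - 3Q = 95 + 6Q, so Q_t = 5. Buyers pay P_b = 222; sellers receive P_s = P_b - 97 = 125.
PS falls from (1/2)(15.7778)(94.6667) = 746.8148 to (1/2)(5)(30) = 75, a change of -671.8148.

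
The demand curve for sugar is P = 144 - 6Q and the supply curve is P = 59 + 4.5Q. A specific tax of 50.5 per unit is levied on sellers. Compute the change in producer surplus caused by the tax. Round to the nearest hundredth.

-123.16

Pre-tax equilibrium: 144 - 6Q = 59 + 4.5Q gives Q* = 8.0952, P* = 95.4286.
A tax on sellers shifts supply up by 50.5: 144 - 6Q = 59 + 4.5Q + 50.5, so Q_t = 3.2857. Buyers pay P_b = 124.2857; sellers receive P_s = P_b - 50.5 = 73.7857.
Producers lose the trapezoid between P_s and P* out to Q_t plus the triangle from Q_t to Q*: change in PS = 24.2908 - 147.449 = -123.1582.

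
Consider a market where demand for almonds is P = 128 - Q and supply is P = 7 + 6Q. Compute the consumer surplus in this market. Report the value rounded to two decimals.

149.40

Equilibrium: 128 - Q = 7 + 6Q, so Q* = 17.2857 and P* = 110.7143.
Consumer surplus is the triangle under demand above P*: (1/2)(17.2857)(128 - 110.7143) = (1/2)(17.2857)(17.2857) = 149.398.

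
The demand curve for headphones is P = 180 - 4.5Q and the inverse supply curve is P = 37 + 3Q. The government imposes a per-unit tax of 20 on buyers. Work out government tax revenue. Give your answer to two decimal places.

Without the tax, 180 - 4.5Q = 37 + 3Q so Q* = 19.0667 and P* = 94.2.
A tax on buyers shifts demand down by 20: (180 - 20) - 4.5Q = 37 + 3Q, so Q_t = 16.4. Buyers pay P_b = 106.2; sellers receive P_s = P_b - 20 = 86.2.
Tax revenue = t x Q_t = 20 x 16.4 = 328.

328.00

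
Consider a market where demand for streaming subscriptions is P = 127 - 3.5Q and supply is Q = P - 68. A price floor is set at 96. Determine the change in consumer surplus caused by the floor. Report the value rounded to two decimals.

Rewriting supply in inverse form: P = 68 + Q.
Without the control, 127 - 3.5Q = 68 + Q so Q* = 13.1111 and P* = 81.1111.
At the floor price 96, quantity demanded is (127 - 96)/3.5 = 8.8571; demand is the short side, so Q = 8.8571 trades at P = 96.
CS goes from (1/2)(13.1111)(45.8889) = 300.8272 to 137.2857 (computed as (127 - 96)(8.8571) - (1/2)(3.5)(8.8571)^2), a change of -163.5414.

-163.54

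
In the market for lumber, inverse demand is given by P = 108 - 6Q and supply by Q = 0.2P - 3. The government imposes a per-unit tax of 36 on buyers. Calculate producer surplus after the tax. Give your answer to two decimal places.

Rewriting supply in inverse form: P = 15 + 5Q.
Without the tax, 108 - 6Q = 15 + 5Q so Q* = 8.4545 and P* = 57.2727.
With the tax, buyers' net willingness to pay falls by 36: (108 - 36) - 6Q = 15 + 5Q, so Q_t = 5.1818. Buyers pay P_b = 76.9091; sellers receive P_s = P_b - 36 = 40.9091.
PS = (1/2)(Q_t)(P_s - 15) = (1/2)(5.1818)(25.9091) = 67.1281.

67.13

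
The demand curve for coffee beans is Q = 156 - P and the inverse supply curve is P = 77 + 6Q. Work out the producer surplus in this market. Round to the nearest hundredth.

382.10

Rewriting demand in inverse form: P = 156 - Q.
Equilibrium: 156 - Q = 77 + 6Q, so Q* = 11.2857 and P* = 144.7143.
The supply curve's price intercept is 77, so PS = (1/2)(Q*)(P* - 77) = (1/2)(11.2857)(67.7143) = 382.102.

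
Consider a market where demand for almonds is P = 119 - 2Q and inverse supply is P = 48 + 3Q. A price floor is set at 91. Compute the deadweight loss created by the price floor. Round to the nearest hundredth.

Free-market equilibrium: 119 - 2Q = 48 + 3Q gives Q* = 14.2, P* = 90.6.
At P = 91, buyers demand (119 - 91)/2 = 14 while sellers would supply more, so the quantity traded is 14 at price 91.
At Q = 14 the demand price is 91 and the supply price is 90. Deadweight loss is the triangle between the curves from 14 to 14.2: (1/2)(91 - 90)(14.2 - 14) = 0.1.

0.10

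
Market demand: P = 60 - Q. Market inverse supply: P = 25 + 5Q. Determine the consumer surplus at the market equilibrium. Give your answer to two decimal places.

17.01

Set 60 - Q = 25 + 5Q, which gives 35 = 6Q, so Q* = 5.8333 and P* = 60 - (5.8333) = 54.1667.
Consumer surplus is the triangle under demand above P*: (1/2)(5.8333)(60 - 54.1667) = (1/2)(5.8333)(5.8333) = 17.0139.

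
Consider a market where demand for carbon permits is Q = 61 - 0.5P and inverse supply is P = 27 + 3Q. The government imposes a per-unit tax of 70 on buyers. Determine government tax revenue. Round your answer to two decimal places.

Rewriting demand in inverse form: P = 122 - 2Q.
Pre-tax equilibrium: 122 - 2Q = 27 + 3Q gives Q* = 19, P* = 84.
A tax on buyers shifts demand down by 70: (122 - 70) - 2Q = 27 + 3Q, so Q_t = 5. Buyers pay P_b = 112; sellers receive P_s = P_b - 70 = 42.
Tax revenue = t x Q_t = 70 x 5 = 350.

350.00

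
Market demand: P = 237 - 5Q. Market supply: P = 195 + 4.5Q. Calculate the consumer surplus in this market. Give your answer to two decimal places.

48.86

Setting demand equal to supply, 42 = 9.5Q, so Q* = 4.4211 and P* = 214.8947.
CS is the area between the demand curve and P* from 0 to Q*: (1/2)(4.4211)(22.1053) = 48.8643.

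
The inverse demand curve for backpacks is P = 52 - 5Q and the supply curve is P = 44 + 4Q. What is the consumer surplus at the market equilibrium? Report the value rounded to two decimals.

Setting demand equal to supply, 8 = 9Q, so Q* = 0.8889 and P* = 47.5556.
CS is the area between the demand curve and P* from 0 to Q*: (1/2)(0.8889)(4.4444) = 1.9753.

1.98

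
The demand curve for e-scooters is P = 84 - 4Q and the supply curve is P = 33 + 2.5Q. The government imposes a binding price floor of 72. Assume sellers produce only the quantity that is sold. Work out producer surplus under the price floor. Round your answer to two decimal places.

105.75

Without the control, 84 - 4Q = 33 + 2.5Q so Q* = 7.8462 and P* = 52.6154.
At P = 72, buyers demand (84 - 72)/4 = 3 while sellers would supply more, so the quantity traded is 3 at price 72.
The supply price at Q = 3 is 40.5. PS is the trapezoid between 72 and supply over [0, 3]: (1/2)[(72 - 33) + (72 - 40.5)](3) = 105.75.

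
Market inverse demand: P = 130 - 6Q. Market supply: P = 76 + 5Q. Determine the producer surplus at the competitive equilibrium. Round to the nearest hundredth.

Equilibrium: 130 - 6Q = 76 + 5Q, so Q* = 4.9091 and P* = 100.5455.
The supply curve's price intercept is 76, so PS = (1/2)(Q*)(P* - 76) = (1/2)(4.9091)(24.5455) = 60.2479.

60.25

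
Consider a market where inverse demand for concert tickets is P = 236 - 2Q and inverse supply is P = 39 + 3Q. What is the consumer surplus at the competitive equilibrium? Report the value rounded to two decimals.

Setting demand equal to supply, 197 = 5Q, so Q* = 39.4 and P* = 157.2.
The demand choke price is 236, so CS = (1/2)(Q*)(236 - P*) = (1/2)(39.4)(78.8) = 1552.36.

1552.36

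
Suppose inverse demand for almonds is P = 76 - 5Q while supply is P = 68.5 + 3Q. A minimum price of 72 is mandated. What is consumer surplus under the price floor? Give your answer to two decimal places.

Free-market equilibrium: 76 - 5Q = 68.5 + 3Q gives Q* = 0.9375, P* = 71.3125.
At P = 72, buyers demand (76 - 72)/5 = 0.8 while sellers would supply more, so the quantity traded is 0.8 at price 72.
CS is the triangle under demand above 72: (1/2)(0.8)(76 - 72) = 1.6.

1.60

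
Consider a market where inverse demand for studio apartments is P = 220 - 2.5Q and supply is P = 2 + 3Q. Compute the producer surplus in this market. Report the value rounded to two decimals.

Equilibrium: 220 - 2.5Q = 2 + 3Q, so Q* = 39.6364 and P* = 120.9091.
PS is the area between P* and the supply curve from 0 to Q*: (1/2)(39.6364)(118.9091) = 2356.562.

2356.56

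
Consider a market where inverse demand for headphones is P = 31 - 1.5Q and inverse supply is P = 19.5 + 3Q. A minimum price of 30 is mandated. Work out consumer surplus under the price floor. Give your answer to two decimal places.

0.33

Without the control, 31 - 1.5Q = 19.5 + 3Q so Q* = 2.5556 and P* = 27.1667.
At the floor price 30, quantity demanded is (31 - 30)/1.5 = 0.6667; demand is the short side, so Q = 0.6667 trades at P = 30.
CS is the triangle under demand above 30: (1/2)(0.6667)(31 - 30) = 0.3333.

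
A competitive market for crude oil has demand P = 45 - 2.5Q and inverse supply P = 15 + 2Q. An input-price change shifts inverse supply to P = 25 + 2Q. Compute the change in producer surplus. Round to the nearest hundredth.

-24.69

Initial equilibrium: Q_0 = 6.6667, P_0 = 28.3333; CS_0 = (1/2)(6.6667)(16.6667) = 55.5556, PS_0 = (1/2)(6.6667)(13.3333) = 44.4444.
New equilibrium: 45 - 2.5Q = 25 + 2Q gives Q_1 = 4.4444, P_1 = 33.8889; CS_1 = 24.6914, PS_1 = 19.7531.
Change in producer surplus = 19.7531 - 44.4444 = -24.6914.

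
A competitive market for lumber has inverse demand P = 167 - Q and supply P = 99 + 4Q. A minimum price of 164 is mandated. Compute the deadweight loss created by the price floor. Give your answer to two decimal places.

Free-market equilibrium: 167 - Q = 99 + 4Q gives Q* = 13.6, P* = 153.4.
At the floor price 164, quantity demanded is (167 - 164)/1 = 3; demand is the short side, so Q = 3 trades at P = 164.
At Q = 3 the demand price is 164 and the supply price is 111. Deadweight loss is the triangle between the curves from 3 to 13.6: (1/2)(164 - 111)(13.6 - 3) = 280.9.

280.90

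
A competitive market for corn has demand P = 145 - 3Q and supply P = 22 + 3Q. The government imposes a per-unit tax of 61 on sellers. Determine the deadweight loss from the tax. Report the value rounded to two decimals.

310.08

Without the tax, 145 - 3Q = 22 + 3Q so Q* = 20.5 and P* = 83.5.
With the tax, sellers need 61 more per unit: 145 - 3Q = 22 + 3Q + 61, so Q_t = 10.3333. Buyers pay P_b = 114; sellers receive P_s = P_b - 61 = 53.
Deadweight loss is the triangle between the curves from Q_t to Q*: (1/2)(20.5 - 10.3333)(61) = 310.0833.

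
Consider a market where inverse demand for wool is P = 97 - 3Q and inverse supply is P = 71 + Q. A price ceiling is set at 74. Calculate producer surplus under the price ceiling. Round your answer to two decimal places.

Without the control, 97 - 3Q = 71 + Q so Q* = 6.5 and P* = 77.5.
At P = 74, sellers supply (74 - 71)/1 = 3 while buyers want more, so the quantity traded is 3 at price 74.
PS is the triangle above supply below 74: (1/2)(3)(74 - 71) = 4.5.

4.50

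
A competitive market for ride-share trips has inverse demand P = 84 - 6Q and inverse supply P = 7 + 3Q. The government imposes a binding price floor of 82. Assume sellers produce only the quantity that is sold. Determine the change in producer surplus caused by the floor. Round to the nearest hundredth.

-84.96

Without the control, 84 - 6Q = 7 + 3Q so Q* = 8.5556 and P* = 32.6667.
At P = 82, buyers demand (84 - 82)/6 = 0.3333 while sellers would supply more, so the quantity traded is 0.3333 at price 82.
PS goes from (1/2)(8.5556)(25.6667) = 109.7963 to 24.8333 (computed as (82 - 7)(0.3333) - (1/2)(3)(0.3333)^2), a change of -84.963.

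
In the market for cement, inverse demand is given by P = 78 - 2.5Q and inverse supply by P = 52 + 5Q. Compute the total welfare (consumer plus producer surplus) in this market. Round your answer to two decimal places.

Equilibrium: 78 - 2.5Q = 52 + 5Q, so Q* = 3.4667 and P* = 69.3333.
CS = (1/2)(3.4667)(8.6667) = 15.0222 and PS = (1/2)(3.4667)(17.3333) = 30.0444, so total surplus = 45.0667.

45.07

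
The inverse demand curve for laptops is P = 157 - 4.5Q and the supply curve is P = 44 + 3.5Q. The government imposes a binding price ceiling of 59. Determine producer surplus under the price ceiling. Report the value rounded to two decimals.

32.14

Without the control, 157 - 4.5Q = 44 + 3.5Q so Q* = 14.125 and P* = 93.4375.
At the ceiling price 59, quantity supplied is (59 - 44)/3.5 = 4.2857; supply is the short side, so Q = 4.2857 trades at P = 59.
PS is the triangle above supply below 59: (1/2)(4.2857)(59 - 44) = 32.1429.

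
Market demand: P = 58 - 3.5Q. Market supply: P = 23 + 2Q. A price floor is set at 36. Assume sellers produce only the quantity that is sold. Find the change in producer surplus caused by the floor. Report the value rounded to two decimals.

Free-market equilibrium: 58 - 3.5Q = 23 + 2Q gives Q* = 6.3636, P* = 35.7273.
At P = 36, buyers demand (58 - 36)/3.5 = 6.2857 while sellers would supply more, so the quantity traded is 6.2857 at price 36.
PS goes from (1/2)(6.3636)(12.7273) = 40.4959 to 42.2041 (computed as (36 - 23)(6.2857) - (1/2)(2)(6.2857)^2), a change of 1.7082.

1.71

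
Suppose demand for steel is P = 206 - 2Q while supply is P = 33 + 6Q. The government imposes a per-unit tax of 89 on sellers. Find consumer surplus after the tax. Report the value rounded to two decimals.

110.25

Pre-tax equilibrium: 206 - 2Q = 33 + 6Q gives Q* = 21.625, P* = 162.75.
A tax on sellers shifts supply up by 89: 206 - 2Q = 33 + 6Q + 89, so Q_t = 10.5. Buyers pay P_b = 185; sellers receive P_s = P_b - 89 = 96.
CS = (1/2)(Q_t)(206 - P_b) = (1/2)(10.5)(21) = 110.25.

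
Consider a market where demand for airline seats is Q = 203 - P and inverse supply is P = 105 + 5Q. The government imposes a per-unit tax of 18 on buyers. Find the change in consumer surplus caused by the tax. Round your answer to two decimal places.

-44.50

Rewriting demand in inverse form: P = 203 - Q.
Without the tax, 203 - Q = 105 + 5Q so Q* = 16.3333 and P* = 186.6667.
A tax on buyers shifts demand down by 18: (203 - 18) - Q = 105 + 5Q, so Q_t = 13.3333. Buyers pay P_b = 189.6667; sellers receive P_s = P_b - 18 = 171.6667.
CS falls from (1/2)(16.3333)(16.3333) = 133.3889 to (1/2)(13.3333)(13.3333) = 88.8889, a change of -44.5.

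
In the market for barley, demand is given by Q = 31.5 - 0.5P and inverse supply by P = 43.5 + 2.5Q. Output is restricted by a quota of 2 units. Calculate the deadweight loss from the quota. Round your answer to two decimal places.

Rewriting demand in inverse form: P = 63 - 2Q.
Without the quota, 63 - 2Q = 43.5 + 2.5Q gives Q* = 4.3333.
At Q = 2 the demand price is 63 - 2(2) = 59 and the supply price is 43.5 + 2.5(2) = 48.5.
Deadweight loss is the triangle between the curves from 2 to 4.3333: (1/2)(59 - 48.5)(4.3333 - 2) = 12.25.

12.25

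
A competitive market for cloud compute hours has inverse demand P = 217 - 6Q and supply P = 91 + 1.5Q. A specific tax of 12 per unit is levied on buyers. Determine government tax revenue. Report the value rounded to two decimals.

182.40

Pre-tax equilibrium: 217 - 6Q = 91 + 1.5Q gives Q* = 16.8, P* = 116.2.
A tax on buyers shifts demand down by 12: (217 - 12) - 6Q = 91 + 1.5Q, so Q_t = 15.2. Buyers pay P_b = 125.8; sellers receive P_s = P_b - 12 = 113.8.
Revenue is the tax times quantity traded: 12 x 15.2 = 182.4.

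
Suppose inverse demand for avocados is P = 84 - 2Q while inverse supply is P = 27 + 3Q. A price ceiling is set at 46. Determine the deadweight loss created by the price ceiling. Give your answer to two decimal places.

Free-market equilibrium: 84 - 2Q = 27 + 3Q gives Q* = 11.4, P* = 61.2.
At P = 46, sellers supply (46 - 27)/3 = 6.3333 while buyers want more, so the quantity traded is 6.3333 at price 46.
The lost-trades triangle has base Q* - 6.3333 = 5.0667 and height equal to the gap between the curves at Q = 6.3333, which is 71.3333 - 46 = 25.3333. DWL = (1/2)(5.0667)(25.3333) = 64.1778.

64.18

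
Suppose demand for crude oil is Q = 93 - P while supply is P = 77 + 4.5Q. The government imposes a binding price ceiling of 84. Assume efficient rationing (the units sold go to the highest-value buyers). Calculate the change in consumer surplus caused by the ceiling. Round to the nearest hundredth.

8.56

Rewriting demand in inverse form: P = 93 - Q.
Free-market equilibrium: 93 - Q = 77 + 4.5Q gives Q* = 2.9091, P* = 90.0909.
At the ceiling price 84, quantity supplied is (84 - 77)/4.5 = 1.5556; supply is the short side, so Q = 1.5556 trades at P = 84.
CS goes from (1/2)(2.9091)(2.9091) = 4.2314 to 12.7901 (computed as (93 - 84)(1.5556) - (1/2)(1)(1.5556)^2), a change of 8.5587.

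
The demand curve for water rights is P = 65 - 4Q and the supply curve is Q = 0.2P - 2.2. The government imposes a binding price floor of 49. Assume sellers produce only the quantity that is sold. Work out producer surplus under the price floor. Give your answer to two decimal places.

112.00

Rewriting supply in inverse form: P = 11 + 5Q.
Free-market equilibrium: 65 - 4Q = 11 + 5Q gives Q* = 6, P* = 41.
At P = 49, buyers demand (65 - 49)/4 = 4 while sellers would supply more, so the quantity traded is 4 at price 49.
The supply price at Q = 4 is 31. PS is the trapezoid between 49 and supply over [0, 4]: (1/2)[(49 - 11) + (49 - 31)](4) = 112.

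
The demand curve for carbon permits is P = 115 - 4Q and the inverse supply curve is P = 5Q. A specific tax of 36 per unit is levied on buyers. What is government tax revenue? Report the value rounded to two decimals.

Without the tax, 115 - 4Q = 5Q so Q* = 12.7778 and P* = 63.8889.
With the tax, buyers' net willingness to pay falls by 36: (115 - 36) - 4Q = 5Q, so Q_t = 8.7778. Buyers pay P_b = 79.8889; sellers receive P_s = P_b - 36 = 43.8889.
Tax revenue = t x Q_t = 36 x 8.7778 = 316.

316.00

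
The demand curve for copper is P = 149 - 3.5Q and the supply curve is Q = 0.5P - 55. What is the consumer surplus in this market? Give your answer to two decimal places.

Rewriting supply in inverse form: P = 110 + 2Q.
Setting demand equal to supply, 39 = 5.5Q, so Q* = 7.0909 and P* = 124.1818.
Consumer surplus is the triangle under demand above P*: (1/2)(7.0909)(149 - 124.1818) = (1/2)(7.0909)(24.8182) = 87.9917.

87.99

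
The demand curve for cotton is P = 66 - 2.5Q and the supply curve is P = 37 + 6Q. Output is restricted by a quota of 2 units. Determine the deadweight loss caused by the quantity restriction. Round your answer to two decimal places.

Without the quota, 66 - 2.5Q = 37 + 6Q gives Q* = 3.4118.
At Q = 2 the demand price is 66 - 2.5(2) = 61 and the supply price is 37 + 6(2) = 49.
DWL = (1/2)(gap between curves at 2) x (Q* - 2) = (1/2)(12)(1.4118) = 8.4706.

8.47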